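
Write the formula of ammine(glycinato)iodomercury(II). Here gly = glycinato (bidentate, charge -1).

[Hg(gly)I(NH3)]

Ligands: 1 iodo (I, -1), 1 ammine (NH3, neutral), 1 glycinato (gly, -1). Ligand charge sum = -2.
With Hg in oxidation state +2, the complex ion is [Hg...].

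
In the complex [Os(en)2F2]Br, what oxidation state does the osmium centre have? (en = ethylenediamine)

+3

1 bromide outside the brackets (-1 each) → the complex ion is 1+.
Ligand charges: 2×en neutral; 2×F = -2; sum -2.
Os + (-2) = 1+ ⇒ Os is +3.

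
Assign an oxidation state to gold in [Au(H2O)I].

+1

No counter-ion: the bracketed complex is neutral.
Ligand charges: 1×H2O neutral; 1×I = -1; sum -1.
Au + (-1) = 0 ⇒ Au is +1.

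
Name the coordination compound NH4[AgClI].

The 1 ammonium counter-ion carries a total charge of +1, so each complex ion is 1−.
Ligand charges: 1×chloro (-1 each), 1×iodo (-1 each); total -2. So Ag + (-2) = 1−, giving Ag = +1.
Ligands are named alphabetically: chloro before iodo.
The complex ion is anionic, so silver takes the -ate form argentate(I).

ammonium chloroiodoargentate(I)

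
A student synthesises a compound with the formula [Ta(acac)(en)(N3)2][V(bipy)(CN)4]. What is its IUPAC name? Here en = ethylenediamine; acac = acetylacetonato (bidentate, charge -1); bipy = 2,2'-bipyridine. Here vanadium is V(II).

(acetylacetonato)diazido(ethylenediamine)tantalum(V) (2,2'-bipyridine)tetracyanovanadate(II)

Both ions are complex: the cation is named first with the plain metal name, the anion second with the -ate form; each ion's ligands are alphabetised independently.
V is given as +2; the anion's ligand charges sum to -4, so the complex anion is 2−.
A 1:1 salt means the cation carries the equal and opposite charge, 2+.
Cation: ligand charges sum to -3; for the ion to be 2+, Ta = +5.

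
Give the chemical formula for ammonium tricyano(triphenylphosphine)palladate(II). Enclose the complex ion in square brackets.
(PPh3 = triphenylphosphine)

Ligands: 1 triphenylphosphine (PPh3, neutral), 3 cyano (CN, -1). Ligand charge sum = -3.
Charge balance with ammonium (+1) requires 1 complex ion per 1 ammonium.

NH4[Pd(CN)3(PPh3)]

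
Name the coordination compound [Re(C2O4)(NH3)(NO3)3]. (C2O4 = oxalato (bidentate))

There is no counter-ion, so the complex is neutral overall.
Ligand charges: 1×ammine (neutral), 3×nitrato (-1 each), 1×oxalato (-2 each); total -5. So Re + (-5) = 0, giving Re = +5.
Ligands are named alphabetically: ammine before nitrato before oxalato.

amminetrinitratooxalatorhenium(V)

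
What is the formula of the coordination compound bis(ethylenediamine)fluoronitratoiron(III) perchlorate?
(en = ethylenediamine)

[Fe(en)2F(NO3)]ClO4

Ligands: 2 ethylenediamine (en, neutral), 1 fluoro (F, -1), 1 nitrato (NO3, -1). Ligand charge sum = -2.
With Fe in oxidation state +3, the complex ion is [Fe...]^1+.
Charge balance with perchlorate (-1) requires 1 complex ion per 1 perchlorate.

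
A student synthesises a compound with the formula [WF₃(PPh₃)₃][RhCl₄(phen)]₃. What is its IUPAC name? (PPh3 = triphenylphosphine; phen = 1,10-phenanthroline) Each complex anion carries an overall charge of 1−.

trifluorotris(triphenylphosphine)tungsten(VI) tetrachloro(1,10-phenanthroline)rhodate(III)

Both ions are complex: the cation is named first with the plain metal name, the anion second with the -ate form; each ion's ligands are alphabetised independently.
The complex anion is given as 1−; its ligand charges sum to -4, so Rh = +3.
With 3 anions per cation, the cation must be 3×1 = 3+.
Cation: ligand charges sum to -3; for the ion to be 3+, W = +6.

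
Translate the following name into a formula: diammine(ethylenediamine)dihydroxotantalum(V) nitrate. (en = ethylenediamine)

Ligands: 2 hydroxo (OH, -1), 2 ammine (NH3, neutral), 1 ethylenediamine (en, neutral). Ligand charge sum = -2.
With Ta in oxidation state +5, the complex ion is [Ta...]^3+.
Charge balance with nitrate (-1) requires 1 complex ion per 3 nitrate.

[Ta(en)(NH3)2(OH)2](NO3)3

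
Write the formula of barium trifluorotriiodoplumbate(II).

Ligands: 3 iodo (I, -1), 3 fluoro (F, -1). Ligand charge sum = -6.
With Pb in oxidation state +2, the complex ion is [Pb...]^4−.
Charge balance with barium (+2) requires 1 complex ion per 2 barium.

Ba2[PbF3I3]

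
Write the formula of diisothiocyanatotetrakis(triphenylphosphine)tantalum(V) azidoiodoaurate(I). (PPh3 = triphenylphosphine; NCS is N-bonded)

Cation [Ta…]: ligand charges -2, Ta(V) ⇒ ion charge 3+.
Anion [Au…]: ligand charges -2, Au(I) ⇒ ion charge 1−.

[Ta(NCS)2(PPh3)4][AuI(N3)]3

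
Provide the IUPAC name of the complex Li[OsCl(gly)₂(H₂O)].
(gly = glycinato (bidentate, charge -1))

lithium aquachlorobis(glycinato)osmate(II)

The 1 lithium counter-ion carries a total charge of +1, so each complex ion is 1−.
Ligand charges: 2×glycinato (-1 each), 1×aqua (neutral), 1×chloro (-1 each); total -3. So Os + (-3) = 1−, giving Os = +2.
The complex ion is anionic, so osmium takes the -ate form osmate(II).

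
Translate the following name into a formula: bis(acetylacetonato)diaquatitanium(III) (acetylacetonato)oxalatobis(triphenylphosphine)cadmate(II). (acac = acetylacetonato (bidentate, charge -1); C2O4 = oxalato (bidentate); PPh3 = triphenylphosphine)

Cation [Ti…]: ligand charges -2, Ti(III) ⇒ ion charge 1+.
Anion [Cd…]: ligand charges -3, Cd(II) ⇒ ion charge 1−.
One 1+ cation balances one 1− anion.

[Ti(acac)2(H2O)2][Cd(acac)(C2O4)(PPh3)2]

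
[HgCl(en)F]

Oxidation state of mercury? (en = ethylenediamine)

+2

No counter-ion: the bracketed complex is neutral.
Ligand charges: 1×Cl = -1; 1×en neutral; 1×F = -1; sum -2.
Hg + (-2) = 0 ⇒ Hg is +2.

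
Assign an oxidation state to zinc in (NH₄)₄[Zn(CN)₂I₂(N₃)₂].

+2

4 ammonium outside the brackets (+1 each) → the complex ion is 4−.
Ligand charges: 2×I = -2; 2×CN = -2; 2×N3 = -2; sum -6.
Zn + (-6) = 4− ⇒ Zn is +2.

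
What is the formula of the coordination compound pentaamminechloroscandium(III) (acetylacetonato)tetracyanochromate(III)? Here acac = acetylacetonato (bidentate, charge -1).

Cation [Sc…]: ligand charges -1, Sc(III) ⇒ ion charge 2+.
Anion [Cr…]: ligand charges -5, Cr(III) ⇒ ion charge 2−.
One 2+ cation balances one 2− anion.

[ScCl(NH3)5][Cr(acac)(CN)4]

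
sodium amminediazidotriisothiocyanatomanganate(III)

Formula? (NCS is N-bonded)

Na2[Mn(N3)2(NCS)3(NH3)]

Ligands: 1 ammine (NH3, neutral), 2 azido (N3, -1), 3 isothiocyanato (NCS, -1). Ligand charge sum = -5.
With Mn in oxidation state +3, the complex ion is [Mn...]^2−.
Charge balance with sodium (+1) requires 1 complex ion per 2 sodium.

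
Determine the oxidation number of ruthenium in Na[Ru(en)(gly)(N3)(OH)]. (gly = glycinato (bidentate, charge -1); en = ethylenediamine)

+2

1 sodium outside the brackets (+1 each) → the complex ion is 1−.
Ligand charges: 1×gly = -1; 1×N3 = -1; 1×OH = -1; 1×en neutral; sum -3.
Ru + (-3) = 1− ⇒ Ru is +2.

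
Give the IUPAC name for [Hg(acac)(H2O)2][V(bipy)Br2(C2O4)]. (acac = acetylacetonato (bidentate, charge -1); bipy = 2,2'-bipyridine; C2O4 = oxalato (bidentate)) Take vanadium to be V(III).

(acetylacetonato)diaquamercury(II) (2,2'-bipyridine)dibromooxalatovanadate(III)

Both ions are complex: the cation is named first with the plain metal name, the anion second with the -ate form; each ion's ligands are alphabetised independently.
V is given as +3; the anion's ligand charges sum to -4, so the complex anion is 1−.
A 1:1 salt means the cation carries the equal and opposite charge, 1+.
Cation: ligand charges sum to -1; for the ion to be 1+, Hg = +2.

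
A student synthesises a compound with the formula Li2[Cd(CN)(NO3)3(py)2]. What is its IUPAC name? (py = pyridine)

The 2 lithium counter-ions carry a total charge of +2, so each complex ion is 2−.
Ligand charges: 3×nitrato (-1 each), 1×cyano (-1 each), 2×pyridine (neutral); total -4. So Cd + (-4) = 2−, giving Cd = +2.
Ligands are named alphabetically: cyano before nitrato before pyridine.
The complex ion is anionic, so cadmium takes the -ate form cadmate(II).

lithium cyanotrinitratobis(pyridine)cadmate(II)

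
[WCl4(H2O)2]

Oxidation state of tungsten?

No counter-ion: the bracketed complex is neutral.
Ligand charges: 4×Cl = -4; 2×H2O neutral; sum -4.
W + (-4) = 0 ⇒ W is +4.

+4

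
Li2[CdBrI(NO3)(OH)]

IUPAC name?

The 2 lithium counter-ions carry a total charge of +2, so each complex ion is 2−.
Ligand charges: 1×hydroxo (-1 each), 1×iodo (-1 each), 1×nitrato (-1 each), 1×bromo (-1 each); total -4. So Cd + (-4) = 2−, giving Cd = +2.
The complex ion is anionic, so cadmium takes the -ate form cadmate(II).

lithium bromohydroxoiodonitratocadmate(II)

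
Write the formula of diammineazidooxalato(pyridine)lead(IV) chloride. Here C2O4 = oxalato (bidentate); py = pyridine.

[Pb(C2O4)(N3)(NH3)2(py)]Cl

Ligands: 1 azido (N3, -1), 2 ammine (NH3, neutral), 1 oxalato (C2O4, -2), 1 pyridine (py, neutral). Ligand charge sum = -3.
Charge balance with chloride (-1) requires 1 complex ion per 1 chloride.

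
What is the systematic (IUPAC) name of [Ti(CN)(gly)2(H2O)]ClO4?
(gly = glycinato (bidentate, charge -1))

aquacyanobis(glycinato)titanium(IV) perchlorate

The 1 perchlorate counter-ion carries a total charge of -1, so each complex ion is 1+.
Ligand charges: 1×cyano (-1 each), 1×aqua (neutral), 2×glycinato (-1 each); total -3. So Ti + (-3) = 1+, giving Ti = +4.
Ligands are named alphabetically: aqua before cyano before glycinato.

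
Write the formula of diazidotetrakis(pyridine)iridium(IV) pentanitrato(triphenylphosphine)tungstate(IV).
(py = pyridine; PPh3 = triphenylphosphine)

Cation [Ir…]: ligand charges -2, Ir(IV) ⇒ ion charge 2+.
Anion [W…]: ligand charges -5, W(IV) ⇒ ion charge 1−.
One 2+ cation requires 2 of the 1− anion.

[Ir(N3)2(py)4][W(NO3)5(PPh3)]2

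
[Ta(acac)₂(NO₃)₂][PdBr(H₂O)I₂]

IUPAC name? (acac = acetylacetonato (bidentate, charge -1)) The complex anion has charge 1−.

The complex anion is given as 1−; its ligand charges sum to -3, so Pd = +2.
A 1:1 salt means the cation carries the equal and opposite charge, 1+.
Cation: ligand charges sum to -4; for the ion to be 1+, Ta = +5.

bis(acetylacetonato)dinitratotantalum(V) aquabromodiiodopalladate(II)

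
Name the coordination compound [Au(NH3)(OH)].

amminehydroxogold(I)

There is no counter-ion, so the complex is neutral overall.
Ligand charges: 1×ammine (neutral), 1×hydroxo (-1 each); total -1. So Au + (-1) = 0, giving Au = +1.
Ligands are named alphabetically: ammine before hydroxo.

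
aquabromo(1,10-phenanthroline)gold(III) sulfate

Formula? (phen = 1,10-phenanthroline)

Ligands: 1 aqua (H2O, neutral), 1 1,10-phenanthroline (phen, neutral), 1 bromo (Br, -1). Ligand charge sum = -1.
With Au in oxidation state +3, the complex ion is [Au...]^2+.
Charge balance with sulfate (-2) requires 1 complex ion per 1 sulfate.

[AuBr(H2O)(phen)]SO4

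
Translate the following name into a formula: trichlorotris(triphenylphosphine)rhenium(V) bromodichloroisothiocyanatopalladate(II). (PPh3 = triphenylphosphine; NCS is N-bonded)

Cation [Re…]: ligand charges -3, Re(V) ⇒ ion charge 2+.
Anion [Pd…]: ligand charges -4, Pd(II) ⇒ ion charge 2−.
One 2+ cation balances one 2− anion.

[ReCl3(PPh3)3][PdBrCl2(NCS)]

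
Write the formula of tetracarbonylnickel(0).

[Ni(CO)4]

Ligands: 4 carbonyl (CO, neutral). Ligand charge sum = 0.
With Ni in oxidation state 0, the complex ion is [Ni...].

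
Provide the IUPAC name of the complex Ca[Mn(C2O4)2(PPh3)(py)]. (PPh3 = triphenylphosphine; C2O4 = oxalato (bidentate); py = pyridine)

calcium dioxalato(pyridine)(triphenylphosphine)manganate(II)

The 1 calcium counter-ion carries a total charge of +2, so each complex ion is 2−.
Ligand charges: 1×triphenylphosphine (neutral), 2×oxalato (-2 each), 1×pyridine (neutral); total -4. So Mn + (-4) = 2−, giving Mn = +2.
Ligands are named alphabetically: oxalato before pyridine before triphenylphosphine.
The complex ion is anionic, so manganese takes the -ate form manganate(II).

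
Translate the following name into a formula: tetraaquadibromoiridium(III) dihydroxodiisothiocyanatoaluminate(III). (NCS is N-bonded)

Cation [Ir…]: ligand charges -2, Ir(III) ⇒ ion charge 1+.
Anion [Al…]: ligand charges -4, Al(III) ⇒ ion charge 1−.
One 1+ cation balances one 1− anion.

[IrBr2(H2O)4][Al(NCS)2(OH)2]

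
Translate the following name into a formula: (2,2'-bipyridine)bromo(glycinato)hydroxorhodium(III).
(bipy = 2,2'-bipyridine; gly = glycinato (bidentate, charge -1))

[Rh(bipy)Br(gly)(OH)]

Ligands: 1 hydroxo (OH, -1), 1 2,2'-bipyridine (bipy, neutral), 1 bromo (Br, -1), 1 glycinato (gly, -1). Ligand charge sum = -3.
With Rh in oxidation state +3, the complex ion is [Rh...].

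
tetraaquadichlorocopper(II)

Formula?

[CuCl2(H2O)4]

Ligands: 2 chloro (Cl, -1), 4 aqua (H2O, neutral). Ligand charge sum = -2.
With Cu in oxidation state +2, the complex ion is [Cu...].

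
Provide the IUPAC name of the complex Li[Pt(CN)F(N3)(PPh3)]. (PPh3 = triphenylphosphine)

The 1 lithium counter-ion carries a total charge of +1, so each complex ion is 1−.
Ligand charges: 1×azido (-1 each), 1×fluoro (-1 each), 1×cyano (-1 each), 1×triphenylphosphine (neutral); total -3. So Pt + (-3) = 1−, giving Pt = +2.
Ligands are named alphabetically: azido before cyano before fluoro before triphenylphosphine.
The complex ion is anionic, so platinum takes the -ate form platinate(II).

lithium azidocyanofluoro(triphenylphosphine)platinate(II)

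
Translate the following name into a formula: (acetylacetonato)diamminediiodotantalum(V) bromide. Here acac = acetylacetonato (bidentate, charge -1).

[Ta(acac)I2(NH3)2]Br2

Ligands: 2 iodo (I, -1), 1 acetylacetonato (acac, -1), 2 ammine (NH3, neutral). Ligand charge sum = -3.
With Ta in oxidation state +5, the complex ion is [Ta...]^2+.
Charge balance with bromide (-1) requires 1 complex ion per 2 bromide.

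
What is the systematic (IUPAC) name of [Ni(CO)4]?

There is no counter-ion, so the complex is neutral overall.
Ligand charges: 4×carbonyl (neutral); total 0. So Ni + (0) = 0, giving Ni = 0.

tetracarbonylnickel(0)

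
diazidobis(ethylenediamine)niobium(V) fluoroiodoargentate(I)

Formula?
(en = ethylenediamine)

Cation [Nb…]: ligand charges -2, Nb(V) ⇒ ion charge 3+.
Anion [Ag…]: ligand charges -2, Ag(I) ⇒ ion charge 1−.
One 3+ cation requires 3 of the 1− anion.

[Nb(en)2(N3)2][AgFI]3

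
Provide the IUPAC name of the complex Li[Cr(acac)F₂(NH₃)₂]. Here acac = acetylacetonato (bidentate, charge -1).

lithium (acetylacetonato)diamminedifluorochromate(II)

The 1 lithium counter-ion carries a total charge of +1, so each complex ion is 1−.
Ligand charges: 2×ammine (neutral), 1×acetylacetonato (-1 each), 2×fluoro (-1 each); total -3. So Cr + (-3) = 1−, giving Cr = +2.
Ligands are named alphabetically: acetylacetonato before ammine before fluoro.
The complex ion is anionic, so chromium takes the -ate form chromate(II).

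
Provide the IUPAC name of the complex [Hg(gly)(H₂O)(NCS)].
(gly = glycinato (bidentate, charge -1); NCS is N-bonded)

aqua(glycinato)isothiocyanatomercury(II)

There is no counter-ion, so the complex is neutral overall.
Ligand charges: 1×glycinato (-1 each), 1×isothiocyanato (-1 each), 1×aqua (neutral); total -2. So Hg + (-2) = 0, giving Hg = +2.
Ligands are named alphabetically: aqua before glycinato before isothiocyanato.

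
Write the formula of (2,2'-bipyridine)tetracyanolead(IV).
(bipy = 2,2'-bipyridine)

[Pb(bipy)(CN)4]

Ligands: 1 2,2'-bipyridine (bipy, neutral), 4 cyano (CN, -1). Ligand charge sum = -4.
With Pb in oxidation state +4, the complex ion is [Pb...].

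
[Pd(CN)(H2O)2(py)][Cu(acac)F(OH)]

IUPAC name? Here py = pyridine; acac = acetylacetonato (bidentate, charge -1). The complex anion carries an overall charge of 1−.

diaquacyano(pyridine)palladium(II) (acetylacetonato)fluorohydroxocuprate(II)

Both ions are complex: the cation is named first with the plain metal name, the anion second with the -ate form; each ion's ligands are alphabetised independently.
The complex anion is given as 1−; its ligand charges sum to -3, so Cu = +2.
A 1:1 salt means the cation carries the equal and opposite charge, 1+.
Cation: ligand charges sum to -1; for the ion to be 1+, Pd = +2.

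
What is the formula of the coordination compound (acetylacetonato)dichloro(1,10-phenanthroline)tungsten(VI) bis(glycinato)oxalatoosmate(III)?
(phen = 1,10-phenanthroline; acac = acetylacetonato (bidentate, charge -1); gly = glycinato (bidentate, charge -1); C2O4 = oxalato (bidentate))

Cation [W…]: ligand charges -3, W(VI) ⇒ ion charge 3+.
Anion [Os…]: ligand charges -4, Os(III) ⇒ ion charge 1−.
One 3+ cation requires 3 of the 1− anion.

[W(acac)Cl2(phen)][Os(C2O4)(gly)2]3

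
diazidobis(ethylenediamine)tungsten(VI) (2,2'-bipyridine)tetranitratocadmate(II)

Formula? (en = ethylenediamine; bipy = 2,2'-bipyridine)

[W(en)2(N3)2][Cd(bipy)(NO3)4]2

Cation [W…]: ligand charges -2, W(VI) ⇒ ion charge 4+.
Anion [Cd…]: ligand charges -4, Cd(II) ⇒ ion charge 2−.
One 4+ cation requires 2 of the 2− anion.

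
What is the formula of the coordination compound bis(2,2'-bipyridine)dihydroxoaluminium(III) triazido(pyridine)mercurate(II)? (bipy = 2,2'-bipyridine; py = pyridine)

Cation [Al…]: ligand charges -2, Al(III) ⇒ ion charge 1+.
Anion [Hg…]: ligand charges -3, Hg(II) ⇒ ion charge 1−.

[Al(bipy)2(OH)2][Hg(N3)3(py)]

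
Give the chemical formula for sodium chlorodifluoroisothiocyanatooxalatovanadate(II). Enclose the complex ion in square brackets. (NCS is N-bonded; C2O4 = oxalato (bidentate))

Na4[V(C2O4)ClF2(NCS)]

Ligands: 1 chloro (Cl, -1), 2 fluoro (F, -1), 1 isothiocyanato (NCS, -1), 1 oxalato (C2O4, -2). Ligand charge sum = -6.
With V in oxidation state +2, the complex ion is [V...]^4−.
Charge balance with sodium (+1) requires 1 complex ion per 4 sodium.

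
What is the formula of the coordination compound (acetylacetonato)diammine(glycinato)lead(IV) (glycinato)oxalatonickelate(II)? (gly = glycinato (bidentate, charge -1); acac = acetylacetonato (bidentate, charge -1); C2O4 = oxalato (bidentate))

Cation [Pb…]: ligand charges -2, Pb(IV) ⇒ ion charge 2+.
Anion [Ni…]: ligand charges -3, Ni(II) ⇒ ion charge 1−.

[Pb(acac)(gly)(NH3)2][Ni(C2O4)(gly)]2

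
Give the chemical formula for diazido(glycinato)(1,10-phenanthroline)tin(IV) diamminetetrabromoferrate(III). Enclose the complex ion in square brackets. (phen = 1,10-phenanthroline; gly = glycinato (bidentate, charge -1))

Cation [Sn…]: ligand charges -3, Sn(IV) ⇒ ion charge 1+.
Anion [Fe…]: ligand charges -4, Fe(III) ⇒ ion charge 1−.

[Sn(gly)(N3)2(phen)][FeBr4(NH3)2]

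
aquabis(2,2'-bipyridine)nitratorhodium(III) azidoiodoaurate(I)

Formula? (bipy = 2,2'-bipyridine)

Cation [Rh…]: ligand charges -1, Rh(III) ⇒ ion charge 2+.
Anion [Au…]: ligand charges -2, Au(I) ⇒ ion charge 1−.
One 2+ cation requires 2 of the 1− anion.

[Rh(bipy)2(H2O)(NO3)][AuI(N3)]2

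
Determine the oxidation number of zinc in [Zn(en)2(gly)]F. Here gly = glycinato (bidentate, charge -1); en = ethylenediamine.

+2

1 fluoride outside the brackets (-1 each) → the complex ion is 1+.
Ligand charges: 1×gly = -1; 2×en neutral; sum -1.
Zn + (-1) = 1+ ⇒ Zn is +2.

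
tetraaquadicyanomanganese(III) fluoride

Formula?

[Mn(CN)2(H2O)4]F

Ligands: 4 aqua (H2O, neutral), 2 cyano (CN, -1). Ligand charge sum = -2.
With Mn in oxidation state +3, the complex ion is [Mn...]^1+.
Charge balance with fluoride (-1) requires 1 complex ion per 1 fluoride.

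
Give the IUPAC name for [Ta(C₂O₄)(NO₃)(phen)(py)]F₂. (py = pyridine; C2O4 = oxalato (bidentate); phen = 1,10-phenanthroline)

The 2 fluoride counter-ions carry a total charge of -2, so each complex ion is 2+.
Ligand charges: 1×pyridine (neutral), 1×oxalato (-2 each), 1×1,10-phenanthroline (neutral), 1×nitrato (-1 each); total -3. So Ta + (-3) = 2+, giving Ta = +5.
Ligands are named alphabetically: nitrato before oxalato before phenanthroline before pyridine.

nitratooxalato(1,10-phenanthroline)(pyridine)tantalum(V) fluoride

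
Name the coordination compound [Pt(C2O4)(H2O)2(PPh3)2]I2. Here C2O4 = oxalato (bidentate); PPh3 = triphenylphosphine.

diaquaoxalatobis(triphenylphosphine)platinum(IV) iodide

The 2 iodide counter-ions carry a total charge of -2, so each complex ion is 2+.
Ligand charges: 1×oxalato (-2 each), 2×aqua (neutral), 2×triphenylphosphine (neutral); total -2. So Pt + (-2) = 2+, giving Pt = +4.
Ligands are named alphabetically: aqua before oxalato before triphenylphosphine.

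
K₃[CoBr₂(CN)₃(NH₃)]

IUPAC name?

The 3 potassium counter-ions carry a total charge of +3, so each complex ion is 3−.
Ligand charges: 2×bromo (-1 each), 3×cyano (-1 each), 1×ammine (neutral); total -5. So Co + (-5) = 3−, giving Co = +2.
The complex ion is anionic, so cobalt takes the -ate form cobaltate(II).

potassium amminedibromotricyanocobaltate(II)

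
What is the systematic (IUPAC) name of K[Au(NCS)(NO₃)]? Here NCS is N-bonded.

potassium isothiocyanatonitratoaurate(I)

The 1 potassium counter-ion carries a total charge of +1, so each complex ion is 1−.
Ligand charges: 1×isothiocyanato (-1 each), 1×nitrato (-1 each); total -2. So Au + (-2) = 1−, giving Au = +1.
The complex ion is anionic, so gold takes the -ate form aurate(I).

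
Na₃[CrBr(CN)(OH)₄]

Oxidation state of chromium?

3 sodium outside the brackets (+1 each) → the complex ion is 3−.
Ligand charges: 1×Br = -1; 4×OH = -4; 1×CN = -1; sum -6.
Cr + (-6) = 3− ⇒ Cr is +3.

+3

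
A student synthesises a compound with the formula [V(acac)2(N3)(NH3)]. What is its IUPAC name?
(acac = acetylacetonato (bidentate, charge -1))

There is no counter-ion, so the complex is neutral overall.
Ligand charges: 1×ammine (neutral), 1×azido (-1 each), 2×acetylacetonato (-1 each); total -3. So V + (-3) = 0, giving V = +3.
Ligands are named alphabetically: acetylacetonato before ammine before azido.

bis(acetylacetonato)ammineazidovanadium(III)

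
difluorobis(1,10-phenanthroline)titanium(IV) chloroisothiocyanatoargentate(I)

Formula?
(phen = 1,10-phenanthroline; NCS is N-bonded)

[TiF2(phen)2][AgCl(NCS)]2

Cation [Ti…]: ligand charges -2, Ti(IV) ⇒ ion charge 2+.
Anion [Ag…]: ligand charges -2, Ag(I) ⇒ ion charge 1−.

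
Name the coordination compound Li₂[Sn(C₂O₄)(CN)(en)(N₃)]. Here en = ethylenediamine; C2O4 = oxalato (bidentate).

The 2 lithium counter-ions carry a total charge of +2, so each complex ion is 2−.
Ligand charges: 1×ethylenediamine (neutral), 1×azido (-1 each), 1×cyano (-1 each), 1×oxalato (-2 each); total -4. So Sn + (-4) = 2−, giving Sn = +2.
Ligands are named alphabetically: azido before cyano before ethylenediamine before oxalato.
The complex ion is anionic, so tin takes the -ate form stannate(II).

lithium azidocyano(ethylenediamine)oxalatostannate(II)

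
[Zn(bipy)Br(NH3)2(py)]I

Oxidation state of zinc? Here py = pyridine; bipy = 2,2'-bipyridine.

1 iodide outside the brackets (-1 each) → the complex ion is 1+.
Ligand charges: 1×Br = -1; 2×NH3 neutral; 1×py neutral; 1×bipy neutral; sum -1.
Zn + (-1) = 1+ ⇒ Zn is +2.

+2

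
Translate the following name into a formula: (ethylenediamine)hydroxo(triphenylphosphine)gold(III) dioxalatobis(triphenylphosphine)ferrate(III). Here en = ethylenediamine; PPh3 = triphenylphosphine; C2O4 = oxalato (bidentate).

[Au(en)(OH)(PPh3)][Fe(C2O4)2(PPh3)2]2

Cation [Au…]: ligand charges -1, Au(III) ⇒ ion charge 2+.
Anion [Fe…]: ligand charges -4, Fe(III) ⇒ ion charge 1−.
One 2+ cation requires 2 of the 1− anion.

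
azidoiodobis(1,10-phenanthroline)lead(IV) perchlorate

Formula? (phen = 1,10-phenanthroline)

[PbI(N3)(phen)2](ClO4)2

Ligands: 2 1,10-phenanthroline (phen, neutral), 1 azido (N3, -1), 1 iodo (I, -1). Ligand charge sum = -2.
With Pb in oxidation state +4, the complex ion is [Pb...]^2+.
Charge balance with perchlorate (-1) requires 1 complex ion per 2 perchlorate.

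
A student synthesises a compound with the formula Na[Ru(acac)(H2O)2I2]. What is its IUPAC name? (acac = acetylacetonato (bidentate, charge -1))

The 1 sodium counter-ion carries a total charge of +1, so each complex ion is 1−.
Ligand charges: 1×acetylacetonato (-1 each), 2×iodo (-1 each), 2×aqua (neutral); total -3. So Ru + (-3) = 1−, giving Ru = +2.
Ligands are named alphabetically: acetylacetonato before aqua before iodo.
The complex ion is anionic, so ruthenium takes the -ate form ruthenate(II).

sodium (acetylacetonato)diaquadiiodoruthenate(II)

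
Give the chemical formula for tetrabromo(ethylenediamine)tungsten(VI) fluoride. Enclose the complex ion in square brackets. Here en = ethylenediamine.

[WBr4(en)]F2

Ligands: 1 ethylenediamine (en, neutral), 4 bromo (Br, -1). Ligand charge sum = -4.
With W in oxidation state +6, the complex ion is [W...]^2+.
Charge balance with fluoride (-1) requires 1 complex ion per 2 fluoride.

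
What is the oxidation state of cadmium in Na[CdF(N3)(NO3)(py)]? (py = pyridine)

1 sodium outside the brackets (+1 each) → the complex ion is 1−.
Ligand charges: 1×F = -1; 1×N3 = -1; 1×py neutral; 1×NO3 = -1; sum -3.
Cd + (-3) = 1− ⇒ Cd is +2.

+2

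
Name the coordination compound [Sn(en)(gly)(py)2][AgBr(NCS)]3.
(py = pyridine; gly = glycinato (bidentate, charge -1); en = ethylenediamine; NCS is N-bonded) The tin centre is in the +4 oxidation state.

(ethylenediamine)(glycinato)bis(pyridine)tin(IV) bromoisothiocyanatoargentate(I)

Sn is given as +4; the cation's ligand charges sum to -1, so the complex cation is 3+.
With 3 anions per cation, each anion must be 3/3 = 1−.
Anion: ligand charges sum to -2; for the ion to be 1−, Ag = +1.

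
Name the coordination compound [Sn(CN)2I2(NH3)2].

There is no counter-ion, so the complex is neutral overall.
Ligand charges: 2×ammine (neutral), 2×cyano (-1 each), 2×iodo (-1 each); total -4. So Sn + (-4) = 0, giving Sn = +4.
Ligands are named alphabetically: ammine before cyano before iodo.

diamminedicyanodiiodotin(IV)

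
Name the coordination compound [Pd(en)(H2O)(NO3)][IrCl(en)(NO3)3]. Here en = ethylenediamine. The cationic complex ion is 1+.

The complex cation is given as 1+; its ligand charges sum to -1, so Pd = +2.
A 1:1 salt means the anion carries the equal and opposite charge, 1−.
Anion: ligand charges sum to -4; for the ion to be 1−, Ir = +3.

aqua(ethylenediamine)nitratopalladium(II) chloro(ethylenediamine)trinitratoiridate(III)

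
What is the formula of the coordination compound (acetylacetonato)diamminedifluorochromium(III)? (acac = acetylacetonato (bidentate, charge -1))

Ligands: 2 ammine (NH3, neutral), 1 acetylacetonato (acac, -1), 2 fluoro (F, -1). Ligand charge sum = -3.
With Cr in oxidation state +3, the complex ion is [Cr...].

[Cr(acac)F2(NH3)2]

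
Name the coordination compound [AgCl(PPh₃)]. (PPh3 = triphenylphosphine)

There is no counter-ion, so the complex is neutral overall.
Ligand charges: 1×triphenylphosphine (neutral), 1×chloro (-1 each); total -1. So Ag + (-1) = 0, giving Ag = +1.
Ligands are named alphabetically: chloro before triphenylphosphine.

chloro(triphenylphosphine)silver(I)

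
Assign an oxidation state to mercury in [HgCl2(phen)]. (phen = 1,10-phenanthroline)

No counter-ion: the bracketed complex is neutral.
Ligand charges: 1×phen neutral; 2×Cl = -2; sum -2.
Hg + (-2) = 0 ⇒ Hg is +2.

+2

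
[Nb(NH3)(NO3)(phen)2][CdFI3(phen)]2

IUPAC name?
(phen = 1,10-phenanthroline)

amminenitratobis(1,10-phenanthroline)niobium(V) fluorotriiodo(1,10-phenanthroline)cadmate(II)

Both ions are complex: the cation is named first with the plain metal name, the anion second with the -ate form; each ion's ligands are alphabetised independently.
Cadmium is always +2 in its complexes; the anion's ligand charges sum to -4, so the complex anion is 2−.
With 2 anions per cation, the cation must be 2×2 = 4+.
Cation: ligand charges sum to -1; for the ion to be 4+, Nb = +5.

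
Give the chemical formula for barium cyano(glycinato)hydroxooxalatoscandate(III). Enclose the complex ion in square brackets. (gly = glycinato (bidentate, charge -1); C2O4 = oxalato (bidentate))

Ligands: 1 cyano (CN, -1), 1 glycinato (gly, -1), 1 hydroxo (OH, -1), 1 oxalato (C2O4, -2). Ligand charge sum = -5.
With Sc in oxidation state +3, the complex ion is [Sc...]^2−.
Charge balance with barium (+2) requires 1 complex ion per 1 barium.

Ba[Sc(C2O4)(CN)(gly)(OH)]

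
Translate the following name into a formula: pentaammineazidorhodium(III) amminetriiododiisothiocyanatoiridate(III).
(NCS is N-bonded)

Cation [Rh…]: ligand charges -1, Rh(III) ⇒ ion charge 2+.
Anion [Ir…]: ligand charges -5, Ir(III) ⇒ ion charge 2−.
One 2+ cation balances one 2− anion.

[Rh(N3)(NH3)5][IrI3(NCS)2(NH3)]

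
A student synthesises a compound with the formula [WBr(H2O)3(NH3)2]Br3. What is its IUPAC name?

The 3 bromide counter-ions carry a total charge of -3, so each complex ion is 3+.
Ligand charges: 3×aqua (neutral), 2×ammine (neutral), 1×bromo (-1 each); total -1. So W + (-1) = 3+, giving W = +4.
Ligands are named alphabetically: ammine before aqua before bromo.

diamminetriaquabromotungsten(IV) bromide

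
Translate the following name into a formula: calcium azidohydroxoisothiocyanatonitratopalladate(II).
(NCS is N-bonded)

Ca[Pd(N3)(NCS)(NO3)(OH)]

Ligands: 1 nitrato (NO3, -1), 1 hydroxo (OH, -1), 1 isothiocyanato (NCS, -1), 1 azido (N3, -1). Ligand charge sum = -4.
With Pd in oxidation state +2, the complex ion is [Pd...]^2−.
Charge balance with calcium (+2) requires 1 complex ion per 1 calcium.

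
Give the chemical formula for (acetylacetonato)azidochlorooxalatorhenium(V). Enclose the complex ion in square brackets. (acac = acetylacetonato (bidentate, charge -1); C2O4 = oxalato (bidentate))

Ligands: 1 azido (N3, -1), 1 chloro (Cl, -1), 1 acetylacetonato (acac, -1), 1 oxalato (C2O4, -2). Ligand charge sum = -5.
With Re in oxidation state +5, the complex ion is [Re...].

[Re(acac)(C2O4)Cl(N3)]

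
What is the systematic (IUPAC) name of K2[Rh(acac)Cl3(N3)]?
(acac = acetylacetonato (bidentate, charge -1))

potassium (acetylacetonato)azidotrichlororhodate(III)

The 2 potassium counter-ions carry a total charge of +2, so each complex ion is 2−.
Ligand charges: 3×chloro (-1 each), 1×azido (-1 each), 1×acetylacetonato (-1 each); total -5. So Rh + (-5) = 2−, giving Rh = +3.
Ligands are named alphabetically: acetylacetonato before azido before chloro.
The complex ion is anionic, so rhodium takes the -ate form rhodate(III).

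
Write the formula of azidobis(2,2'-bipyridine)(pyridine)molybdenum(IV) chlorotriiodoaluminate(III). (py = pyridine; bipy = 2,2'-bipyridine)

[Mo(bipy)2(N3)(py)][AlClI3]3

Cation [Mo…]: ligand charges -1, Mo(IV) ⇒ ion charge 3+.
Anion [Al…]: ligand charges -4, Al(III) ⇒ ion charge 1−.
One 3+ cation requires 3 of the 1− anion.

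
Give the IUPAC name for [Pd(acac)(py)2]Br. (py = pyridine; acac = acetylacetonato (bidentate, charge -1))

The 1 bromide counter-ion carries a total charge of -1, so each complex ion is 1+.
Ligand charges: 2×pyridine (neutral), 1×acetylacetonato (-1 each); total -1. So Pd + (-1) = 1+, giving Pd = +2.
Ligands are named alphabetically: acetylacetonato before pyridine.

(acetylacetonato)bis(pyridine)palladium(II) bromide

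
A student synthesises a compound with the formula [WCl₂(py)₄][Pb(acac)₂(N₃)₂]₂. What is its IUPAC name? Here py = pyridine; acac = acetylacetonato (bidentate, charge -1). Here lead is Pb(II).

Both ions are complex: the cation is named first with the plain metal name, the anion second with the -ate form; each ion's ligands are alphabetised independently.
Pb is given as +2; the anion's ligand charges sum to -4, so the complex anion is 2−.
With 2 anions per cation, the cation must be 2×2 = 4+.
Cation: ligand charges sum to -2; for the ion to be 4+, W = +6.

dichlorotetrakis(pyridine)tungsten(VI) bis(acetylacetonato)diazidoplumbate(II)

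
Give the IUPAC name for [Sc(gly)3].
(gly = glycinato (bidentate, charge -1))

tris(glycinato)scandium(III)

There is no counter-ion, so the complex is neutral overall.
Ligand charges: 3×glycinato (-1 each); total -3. So Sc + (-3) = 0, giving Sc = +3.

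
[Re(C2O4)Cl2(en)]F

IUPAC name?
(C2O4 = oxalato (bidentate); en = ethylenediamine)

dichloro(ethylenediamine)oxalatorhenium(V) fluoride

The 1 fluoride counter-ion carries a total charge of -1, so each complex ion is 1+.
Ligand charges: 2×chloro (-1 each), 1×oxalato (-2 each), 1×ethylenediamine (neutral); total -4. So Re + (-4) = 1+, giving Re = +5.
Ligands are named alphabetically: chloro before ethylenediamine before oxalato.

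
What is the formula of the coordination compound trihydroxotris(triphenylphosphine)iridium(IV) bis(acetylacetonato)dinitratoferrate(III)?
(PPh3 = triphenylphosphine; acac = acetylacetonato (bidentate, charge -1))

Cation [Ir…]: ligand charges -3, Ir(IV) ⇒ ion charge 1+.
Anion [Fe…]: ligand charges -4, Fe(III) ⇒ ion charge 1−.

[Ir(OH)3(PPh3)3][Fe(acac)2(NO3)2]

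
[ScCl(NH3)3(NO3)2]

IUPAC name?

There is no counter-ion, so the complex is neutral overall.
Ligand charges: 3×ammine (neutral), 1×chloro (-1 each), 2×nitrato (-1 each); total -3. So Sc + (-3) = 0, giving Sc = +3.
Ligands are named alphabetically: ammine before chloro before nitrato.

triamminechlorodinitratoscandium(III)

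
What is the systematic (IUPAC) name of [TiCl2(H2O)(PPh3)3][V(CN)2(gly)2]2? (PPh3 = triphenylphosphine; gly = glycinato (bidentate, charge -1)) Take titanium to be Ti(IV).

aquadichlorotris(triphenylphosphine)titanium(IV) dicyanobis(glycinato)vanadate(III)

Ti is given as +4; the cation's ligand charges sum to -2, so the complex cation is 2+.
With 2 anions per cation, each anion must be 2/2 = 1−.
Anion: ligand charges sum to -4; for the ion to be 1−, V = +3.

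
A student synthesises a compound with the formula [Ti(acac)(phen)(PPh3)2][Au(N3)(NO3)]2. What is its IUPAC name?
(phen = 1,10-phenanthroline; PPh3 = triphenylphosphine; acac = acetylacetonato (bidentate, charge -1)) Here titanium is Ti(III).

Both ions are complex: the cation is named first with the plain metal name, the anion second with the -ate form; each ion's ligands are alphabetised independently.
Ti is given as +3; the cation's ligand charges sum to -1, so the complex cation is 2+.
With 2 anions per cation, each anion must be 2/2 = 1−.
Anion: ligand charges sum to -2; for the ion to be 1−, Au = +1.

(acetylacetonato)(1,10-phenanthroline)bis(triphenylphosphine)titanium(III) azidonitratoaurate(I)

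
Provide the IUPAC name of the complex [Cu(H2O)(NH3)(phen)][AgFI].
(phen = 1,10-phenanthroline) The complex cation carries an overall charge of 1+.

Both ions are complex: the cation is named first with the plain metal name, the anion second with the -ate form; each ion's ligands are alphabetised independently.
The complex cation is given as 1+; its ligand charges sum to 0, so Cu = +1.
A 1:1 salt means the anion carries the equal and opposite charge, 1−.
Anion: ligand charges sum to -2; for the ion to be 1−, Ag = +1.

ammineaqua(1,10-phenanthroline)copper(I) fluoroiodoargentate(I)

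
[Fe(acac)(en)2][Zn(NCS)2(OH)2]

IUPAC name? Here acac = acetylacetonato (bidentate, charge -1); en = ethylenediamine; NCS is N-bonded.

(acetylacetonato)bis(ethylenediamine)iron(III) dihydroxodiisothiocyanatozincate(II)

Both ions are complex: the cation is named first with the plain metal name, the anion second with the -ate form; each ion's ligands are alphabetised independently.
Zinc is always +2 in its complexes; the anion's ligand charges sum to -4, so the complex anion is 2−.
A 1:1 salt means the cation carries the equal and opposite charge, 2+.
Cation: ligand charges sum to -1; for the ion to be 2+, Fe = +3.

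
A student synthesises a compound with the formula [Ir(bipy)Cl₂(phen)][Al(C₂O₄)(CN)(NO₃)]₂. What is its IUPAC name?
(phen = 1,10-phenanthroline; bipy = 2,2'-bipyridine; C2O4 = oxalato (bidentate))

Aluminium is always +3 in its complexes; the anion's ligand charges sum to -4, so the complex anion is 1−.
With 2 anions per cation, the cation must be 2×1 = 2+.
Cation: ligand charges sum to -2; for the ion to be 2+, Ir = +4.

(2,2'-bipyridine)dichloro(1,10-phenanthroline)iridium(IV) cyanonitratooxalatoaluminate(III)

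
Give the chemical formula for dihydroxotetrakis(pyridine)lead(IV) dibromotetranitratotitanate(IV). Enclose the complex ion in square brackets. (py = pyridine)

[Pb(OH)2(py)4][TiBr2(NO3)4]

Cation [Pb…]: ligand charges -2, Pb(IV) ⇒ ion charge 2+.
Anion [Ti…]: ligand charges -6, Ti(IV) ⇒ ion charge 2−.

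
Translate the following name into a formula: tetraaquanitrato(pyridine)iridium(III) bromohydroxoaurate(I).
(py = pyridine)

Cation [Ir…]: ligand charges -1, Ir(III) ⇒ ion charge 2+.
Anion [Au…]: ligand charges -2, Au(I) ⇒ ion charge 1−.

[Ir(H2O)4(NO3)(py)][AuBr(OH)]2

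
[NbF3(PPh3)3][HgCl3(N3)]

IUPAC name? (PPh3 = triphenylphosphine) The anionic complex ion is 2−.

Both ions are complex: the cation is named first with the plain metal name, the anion second with the -ate form; each ion's ligands are alphabetised independently.
The complex anion is given as 2−; its ligand charges sum to -4, so Hg = +2.
A 1:1 salt means the cation carries the equal and opposite charge, 2+.
Cation: ligand charges sum to -3; for the ion to be 2+, Nb = +5.

trifluorotris(triphenylphosphine)niobium(V) azidotrichloromercurate(II)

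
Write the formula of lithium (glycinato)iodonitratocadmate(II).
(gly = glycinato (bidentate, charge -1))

Li[Cd(gly)I(NO3)]

Ligands: 1 nitrato (NO3, -1), 1 iodo (I, -1), 1 glycinato (gly, -1). Ligand charge sum = -3.
Charge balance with lithium (+1) requires 1 complex ion per 1 lithium.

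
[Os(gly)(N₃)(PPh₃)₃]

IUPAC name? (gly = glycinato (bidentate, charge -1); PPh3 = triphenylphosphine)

azido(glycinato)tris(triphenylphosphine)osmium(II)

There is no counter-ion, so the complex is neutral overall.
Ligand charges: 1×glycinato (-1 each), 3×triphenylphosphine (neutral), 1×azido (-1 each); total -2. So Os + (-2) = 0, giving Os = +2.
Ligands are named alphabetically: azido before glycinato before triphenylphosphine.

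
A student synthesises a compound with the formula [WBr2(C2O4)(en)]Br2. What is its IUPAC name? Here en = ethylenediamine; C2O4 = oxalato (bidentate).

The 2 bromide counter-ions carry a total charge of -2, so each complex ion is 2+.
Ligand charges: 1×ethylenediamine (neutral), 1×oxalato (-2 each), 2×bromo (-1 each); total -4. So W + (-4) = 2+, giving W = +6.
Ligands are named alphabetically: bromo before ethylenediamine before oxalato.

dibromo(ethylenediamine)oxalatotungsten(VI) bromide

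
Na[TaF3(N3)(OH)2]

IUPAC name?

The 1 sodium counter-ion carries a total charge of +1, so each complex ion is 1−.
Ligand charges: 3×fluoro (-1 each), 2×hydroxo (-1 each), 1×azido (-1 each); total -6. So Ta + (-6) = 1−, giving Ta = +5.
Ligands are named alphabetically: azido before fluoro before hydroxo.
The complex ion is anionic, so tantalum takes the -ate form tantalate(V).

sodium azidotrifluorodihydroxotantalate(V)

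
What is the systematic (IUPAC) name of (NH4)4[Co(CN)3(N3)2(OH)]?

The 4 ammonium counter-ions carry a total charge of +4, so each complex ion is 4−.
Ligand charges: 1×hydroxo (-1 each), 3×cyano (-1 each), 2×azido (-1 each); total -6. So Co + (-6) = 4−, giving Co = +2.
Ligands are named alphabetically: azido before cyano before hydroxo.
The complex ion is anionic, so cobalt takes the -ate form cobaltate(II).

ammonium diazidotricyanohydroxocobaltate(II)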